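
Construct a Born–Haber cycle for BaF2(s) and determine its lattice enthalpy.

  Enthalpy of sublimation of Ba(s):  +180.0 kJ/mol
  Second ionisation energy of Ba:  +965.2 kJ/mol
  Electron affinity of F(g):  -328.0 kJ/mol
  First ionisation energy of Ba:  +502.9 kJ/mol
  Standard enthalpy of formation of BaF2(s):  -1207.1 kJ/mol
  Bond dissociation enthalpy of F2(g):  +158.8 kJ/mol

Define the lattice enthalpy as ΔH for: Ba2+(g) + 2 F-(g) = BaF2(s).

ΔHf° = 1·ΔHsub + 1·(ΣIE) + 1·D(F2) + 2·EA + U
-1207.1 = 1·(+180.0) + 1·(+1468.1) + 1·(+158.8) + 2·(-328.0) + U
U = -1207.1 − (+1150.9) = -2358.0 kJ/mol

U = -2358.0 kJ/mol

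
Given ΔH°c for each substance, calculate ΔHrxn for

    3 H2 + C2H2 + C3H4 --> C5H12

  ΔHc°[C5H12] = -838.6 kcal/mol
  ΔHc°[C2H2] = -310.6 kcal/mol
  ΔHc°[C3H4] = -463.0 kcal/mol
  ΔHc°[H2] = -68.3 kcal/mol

With combustion enthalpies, reactants minus products:
= [3·(-68.3) + 1·(-310.6) + 1·(-463.0)] − [1·(-838.6)]
= -139.9 kcal/mol

ΔHrxn = -139.9 kcal/mol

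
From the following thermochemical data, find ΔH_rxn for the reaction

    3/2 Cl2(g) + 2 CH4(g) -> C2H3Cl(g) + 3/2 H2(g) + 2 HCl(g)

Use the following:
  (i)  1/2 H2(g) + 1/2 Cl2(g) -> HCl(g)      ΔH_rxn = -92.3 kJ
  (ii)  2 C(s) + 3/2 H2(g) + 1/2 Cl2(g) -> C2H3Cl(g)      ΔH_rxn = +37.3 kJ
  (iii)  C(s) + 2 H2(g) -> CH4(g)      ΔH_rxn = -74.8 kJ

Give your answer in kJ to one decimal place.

(i) × 2 (scale by 2 for the 2 HCl(g)): (2)·(-92.3) = -184.6 kJ
(ii) as written (C2H3Cl(g) already on the product side): +37.3 kJ
(iii) reversed and × 2 (CH4(g) must end up as a reactant; ×2 to match 2 CH4(g) in the target): (-2)·(-74.8) = +149.6 kJ
Since enthalpy is a state function, ΔH_rxn = (2)·(-92.3) + (1)·(+37.3) + (-2)·(-74.8) = 2.3 kJ

ΔH_rxn = 2.3 kJ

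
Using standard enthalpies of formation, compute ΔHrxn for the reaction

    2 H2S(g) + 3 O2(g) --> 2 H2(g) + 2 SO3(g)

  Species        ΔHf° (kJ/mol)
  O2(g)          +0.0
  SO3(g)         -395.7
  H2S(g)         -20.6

Products: 2·(+0.0) + 2·(-395.7) = -791.4
Reactants: 2·(-20.6) + 3·(+0.0) = -41.2
ΔHrxn = (-791.4) − (-41.2) = -750.2 kJ/mol

ΔHrxn = -750.2 kJ/mol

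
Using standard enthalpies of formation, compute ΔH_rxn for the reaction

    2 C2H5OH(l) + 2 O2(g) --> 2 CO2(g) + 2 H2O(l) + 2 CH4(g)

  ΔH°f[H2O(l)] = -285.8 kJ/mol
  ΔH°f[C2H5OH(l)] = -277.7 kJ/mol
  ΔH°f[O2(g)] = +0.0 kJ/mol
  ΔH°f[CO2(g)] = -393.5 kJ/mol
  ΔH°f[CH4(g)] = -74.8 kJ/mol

ΔH_rxn = -952.8 kJ/mol

ΔH°rxn = Σ nΔHf°(products) − Σ nΔHf°(reactants).
Products: 2·(-393.5) + 2·(-285.8) + 2·(-74.8) = -1508.2
Reactants: 2·(-277.7) + 2·(+0.0) = -555.4
ΔH_rxn = (-1508.2) − (-555.4) = -952.8 kJ/mol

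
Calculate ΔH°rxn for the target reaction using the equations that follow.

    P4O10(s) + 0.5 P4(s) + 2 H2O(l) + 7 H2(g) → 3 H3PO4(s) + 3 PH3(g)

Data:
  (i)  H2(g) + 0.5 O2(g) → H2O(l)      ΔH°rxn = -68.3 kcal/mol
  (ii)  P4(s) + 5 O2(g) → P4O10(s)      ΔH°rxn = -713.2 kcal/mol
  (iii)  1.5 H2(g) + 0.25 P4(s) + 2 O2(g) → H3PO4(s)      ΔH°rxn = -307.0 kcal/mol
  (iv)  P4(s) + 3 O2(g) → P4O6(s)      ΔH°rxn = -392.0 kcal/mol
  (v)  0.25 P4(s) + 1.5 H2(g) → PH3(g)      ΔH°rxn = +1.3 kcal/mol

ΔH°rxn = -67.3 kcal/mol

(i) reversed and × 2: (-2)·(-68.3) = +136.6 kcal/mol
(ii) reversed: +713.2 kcal/mol
(iii) × 3: (3)·(-307.0) = -921.0 kcal/mol
(iv): not needed.
(v) × 3: (3)·(+1.3) = +3.9 kcal/mol
By Hess's law, ΔH°rxn = (-2)·(-68.3) + (-1)·(-713.2) + (3)·(-307.0) + (3)·(+1.3) = -67.3 kcal/mol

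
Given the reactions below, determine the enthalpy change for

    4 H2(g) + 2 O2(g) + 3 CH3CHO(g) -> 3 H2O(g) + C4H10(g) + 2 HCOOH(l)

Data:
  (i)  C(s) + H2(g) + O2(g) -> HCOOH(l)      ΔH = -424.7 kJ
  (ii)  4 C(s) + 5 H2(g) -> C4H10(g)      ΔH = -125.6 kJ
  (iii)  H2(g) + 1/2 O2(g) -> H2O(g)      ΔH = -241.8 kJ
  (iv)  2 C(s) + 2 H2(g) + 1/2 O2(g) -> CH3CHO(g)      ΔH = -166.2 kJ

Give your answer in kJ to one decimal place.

(i) × 2 (×2 to match 2 HCOOH(l) in the target): (2)·(-424.7) = -849.4 kJ
(ii) as written (C4H10(g) already on the product side): -125.6 kJ
(iii) × 3 (×3 to match 3 H2O(g) in the target): (3)·(-241.8) = -725.4 kJ
(iv) reversed and × 3 (CH3CHO(g) must end up as a reactant; scale by 3 for the 3 CH3CHO(g)): (-3)·(-166.2) = +498.6 kJ
Since enthalpy is a state function, ΔH = (2)·(-424.7) + (1)·(-125.6) + (3)·(-241.8) + (-3)·(-166.2) = -1201.8 kJ

ΔH = -1201.8 kJ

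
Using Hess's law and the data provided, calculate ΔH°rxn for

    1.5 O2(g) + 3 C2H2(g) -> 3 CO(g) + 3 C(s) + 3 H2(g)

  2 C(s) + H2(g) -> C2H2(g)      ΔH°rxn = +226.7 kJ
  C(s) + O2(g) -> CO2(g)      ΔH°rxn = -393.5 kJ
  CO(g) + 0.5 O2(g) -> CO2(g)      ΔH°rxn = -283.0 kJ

equation 1 reversed and × 3: (-3)·(+226.7) = -680.1 kJ
equation 2 × 3: (3)·(-393.5) = -1180.5 kJ
equation 3 reversed and × 3: (-3)·(-283.0) = +849.0 kJ
Combining the equations, ΔH°rxn = (-3)·(+226.7) + (3)·(-393.5) + (-3)·(-283.0) = -1011.6 kJ

ΔH°rxn = -1011.6 kJ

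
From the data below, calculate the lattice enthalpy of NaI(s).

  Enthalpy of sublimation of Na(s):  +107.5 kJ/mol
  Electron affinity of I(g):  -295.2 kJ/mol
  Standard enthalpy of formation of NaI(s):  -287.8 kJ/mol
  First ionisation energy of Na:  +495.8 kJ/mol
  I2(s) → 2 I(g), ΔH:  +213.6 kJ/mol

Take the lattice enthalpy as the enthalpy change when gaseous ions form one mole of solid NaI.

ΔHf° = 1·ΔHsub + 1·(ΣIE) + 1/2·D(I2) + 1·EA + U
-287.8 = 1·(+107.5) + 1·(+495.8) + 1/2·(+213.6) + 1·(-295.2) + U
U = -287.8 − (+414.9) = -702.7 kJ/mol

U = -702.7 kJ/mol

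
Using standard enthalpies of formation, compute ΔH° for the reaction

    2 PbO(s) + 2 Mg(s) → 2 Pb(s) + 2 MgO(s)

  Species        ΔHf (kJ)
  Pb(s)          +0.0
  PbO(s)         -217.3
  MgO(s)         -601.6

Products: 2·(+0.0) + 2·(-601.6) = -1203.2
Reactants: 2·(-217.3) + 2·(+0.0) = -434.6
ΔH° = (-1203.2) − (-434.6) = -768.6 kJ

ΔH° = -768.6 kJ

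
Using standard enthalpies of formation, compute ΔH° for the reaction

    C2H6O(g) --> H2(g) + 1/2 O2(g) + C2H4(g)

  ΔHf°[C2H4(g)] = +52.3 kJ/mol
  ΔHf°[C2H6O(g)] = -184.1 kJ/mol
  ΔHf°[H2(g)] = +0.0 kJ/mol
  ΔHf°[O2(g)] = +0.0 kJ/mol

Products: 1·(+0.0) + 1/2·(+0.0) + 1·(+52.3) = +52.3
Reactants: 1·(-184.1) = -184.1
ΔH° = (+52.3) − (-184.1) = 236.4 kJ/mol

ΔH° = 236.4 kJ/mol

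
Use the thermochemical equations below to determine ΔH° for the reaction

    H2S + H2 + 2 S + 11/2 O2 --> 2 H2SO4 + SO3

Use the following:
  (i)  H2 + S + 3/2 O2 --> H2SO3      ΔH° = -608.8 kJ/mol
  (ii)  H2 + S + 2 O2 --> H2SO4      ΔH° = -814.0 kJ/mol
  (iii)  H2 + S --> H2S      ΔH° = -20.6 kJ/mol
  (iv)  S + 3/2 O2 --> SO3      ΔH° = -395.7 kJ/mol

(i): not needed (H2SO3 appears nowhere else).
(ii) × 2 (×2 to match 2 H2SO4 in the target): (2)·(-814.0) = -1628.0 kJ/mol
(iii) reversed (H2S must end up as a reactant): +20.6 kJ/mol
(iv) as written (SO3 already on the product side): -395.7 kJ/mol
ΔH° = (-1628.0) + (+20.6) + (-395.7) = -2003.1 kJ/mol

ΔH° = -2003.1 kJ/mol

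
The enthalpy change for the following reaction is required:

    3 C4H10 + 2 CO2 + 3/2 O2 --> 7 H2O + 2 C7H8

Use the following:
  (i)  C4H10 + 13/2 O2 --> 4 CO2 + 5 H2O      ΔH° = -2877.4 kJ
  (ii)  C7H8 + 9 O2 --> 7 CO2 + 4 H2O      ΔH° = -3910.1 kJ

ΔH° = -812.0 kJ

(i) × 3: (3)·(-2877.4) = -8632.2 kJ
(ii) reversed and × 2: (-2)·(-3910.1) = +7820.2 kJ
ΔH° = (-8632.2) + (+7820.2) = -812.0 kJ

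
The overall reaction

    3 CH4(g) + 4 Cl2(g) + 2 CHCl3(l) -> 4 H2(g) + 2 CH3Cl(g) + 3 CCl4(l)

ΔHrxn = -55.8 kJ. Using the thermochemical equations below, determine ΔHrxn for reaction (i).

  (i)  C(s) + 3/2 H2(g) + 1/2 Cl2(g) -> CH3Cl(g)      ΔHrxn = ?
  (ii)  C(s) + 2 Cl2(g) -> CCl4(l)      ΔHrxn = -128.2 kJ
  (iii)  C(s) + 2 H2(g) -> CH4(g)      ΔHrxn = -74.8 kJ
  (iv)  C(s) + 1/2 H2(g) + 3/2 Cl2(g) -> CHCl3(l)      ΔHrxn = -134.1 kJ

(i) × 2: contributes 2·x
(ii) × 3: (3)·(-128.2) = -384.6 kJ
(iii) reversed and × 3: (-3)·(-74.8) = +224.4 kJ
(iv) reversed and × 2: (-2)·(-134.1) = +268.2 kJ
-55.8 = (-384.6) + (+224.4) + (+268.2) + 2·x
x = (-55.8 − (+108.0)) / (2) = -81.9 kJ

ΔHrxn = -81.9 kJ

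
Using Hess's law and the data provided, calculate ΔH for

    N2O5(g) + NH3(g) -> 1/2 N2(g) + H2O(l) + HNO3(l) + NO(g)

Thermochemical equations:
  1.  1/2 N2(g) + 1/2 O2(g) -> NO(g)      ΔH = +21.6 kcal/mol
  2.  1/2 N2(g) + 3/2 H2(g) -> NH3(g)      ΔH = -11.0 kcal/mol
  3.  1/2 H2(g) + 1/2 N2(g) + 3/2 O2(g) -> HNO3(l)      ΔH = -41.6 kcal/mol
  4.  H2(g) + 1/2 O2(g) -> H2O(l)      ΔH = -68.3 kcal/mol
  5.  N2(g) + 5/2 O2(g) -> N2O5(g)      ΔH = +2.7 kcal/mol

ΔH = -80.0 kcal/mol

eq. 1 as written: +21.6 kcal/mol
eq. 2 reversed: +11.0 kcal/mol
eq. 3 as written: -41.6 kcal/mol
eq. 4 as written: -68.3 kcal/mol
eq. 5 reversed: -2.7 kcal/mol
By Hess's law, ΔH = (1)·(+21.6) + (-1)·(-11.0) + (1)·(-41.6) + (1)·(-68.3) + (-1)·(+2.7) = -80.0 kcal/mol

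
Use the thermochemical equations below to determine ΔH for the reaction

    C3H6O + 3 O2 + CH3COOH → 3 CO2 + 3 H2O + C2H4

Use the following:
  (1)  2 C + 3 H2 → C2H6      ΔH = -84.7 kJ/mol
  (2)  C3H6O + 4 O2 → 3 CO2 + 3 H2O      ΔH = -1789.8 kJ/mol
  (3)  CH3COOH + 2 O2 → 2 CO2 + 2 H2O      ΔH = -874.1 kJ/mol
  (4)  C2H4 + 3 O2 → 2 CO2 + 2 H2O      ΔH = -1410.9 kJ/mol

ΔH = -1253.0 kJ/mol

(1): not needed (C appears nowhere else).
(2) as written (C3H6O already on the reactant side): -1789.8 kJ/mol
(3) as written (CH3COOH already on the reactant side): -874.1 kJ/mol
(4) reversed (reverse to put C2H4 on the product side): +1410.9 kJ/mol
Summing the manipulated equations, ΔH = (-1789.8) + (-874.1) + (+1410.9) = -1253.0 kJ/mol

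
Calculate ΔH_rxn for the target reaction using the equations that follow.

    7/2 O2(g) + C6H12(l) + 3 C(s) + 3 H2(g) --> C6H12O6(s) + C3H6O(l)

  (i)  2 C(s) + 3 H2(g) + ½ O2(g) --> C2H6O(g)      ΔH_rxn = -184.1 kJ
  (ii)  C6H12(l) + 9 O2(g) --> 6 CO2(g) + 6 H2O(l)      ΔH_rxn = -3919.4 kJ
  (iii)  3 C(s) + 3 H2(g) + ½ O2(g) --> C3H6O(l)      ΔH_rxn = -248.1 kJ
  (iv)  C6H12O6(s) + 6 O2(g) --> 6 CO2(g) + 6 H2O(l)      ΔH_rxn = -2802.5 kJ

ΔH_rxn = -1365.0 kJ

(i): not needed.
(ii) as written: -3919.4 kJ
(iii) as written: -248.1 kJ
(iv) reversed: +2802.5 kJ
ΔH_rxn = (1)·(-3919.4) + (1)·(-248.1) + (-1)·(-2802.5) = -1365.0 kJ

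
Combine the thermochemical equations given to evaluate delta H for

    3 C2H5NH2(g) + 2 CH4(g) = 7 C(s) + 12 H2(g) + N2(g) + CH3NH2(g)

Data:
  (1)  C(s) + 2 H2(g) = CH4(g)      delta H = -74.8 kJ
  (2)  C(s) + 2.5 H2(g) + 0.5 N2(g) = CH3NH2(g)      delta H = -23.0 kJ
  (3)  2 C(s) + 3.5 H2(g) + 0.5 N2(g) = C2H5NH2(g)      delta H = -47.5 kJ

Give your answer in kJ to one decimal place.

(1) reversed and × 2 (reverse to put CH4(g) on the reactant side; ×2 to match 2 CH4(g) in the target): (-2)·(-74.8) = +149.6 kJ
(2) as written (CH3NH2(g) already on the product side): -23.0 kJ
(3) reversed and × 3 (reverse to put C2H5NH2(g) on the reactant side; ×3 to match 3 C2H5NH2(g) in the target): (-3)·(-47.5) = +142.5 kJ
delta H = (+149.6) + (-23.0) + (+142.5) = 269.1 kJ

delta H = 269.1 kJ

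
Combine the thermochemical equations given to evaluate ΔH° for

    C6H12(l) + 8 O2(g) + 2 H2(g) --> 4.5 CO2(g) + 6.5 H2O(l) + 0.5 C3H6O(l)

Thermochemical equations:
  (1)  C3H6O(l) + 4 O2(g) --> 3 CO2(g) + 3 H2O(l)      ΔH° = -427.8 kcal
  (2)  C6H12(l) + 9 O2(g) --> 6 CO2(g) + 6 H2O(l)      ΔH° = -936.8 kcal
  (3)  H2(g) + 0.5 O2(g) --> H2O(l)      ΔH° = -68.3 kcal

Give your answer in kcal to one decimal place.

ΔH° = -859.5 kcal

(1) reversed and × 1/2: (-1/2)·(-427.8) = +213.9 kcal
(2) as written: -936.8 kcal
(3) × 2: (2)·(-68.3) = -136.6 kcal
ΔH° = (-1/2)·(-427.8) + (1)·(-936.8) + (2)·(-68.3) = -859.5 kcal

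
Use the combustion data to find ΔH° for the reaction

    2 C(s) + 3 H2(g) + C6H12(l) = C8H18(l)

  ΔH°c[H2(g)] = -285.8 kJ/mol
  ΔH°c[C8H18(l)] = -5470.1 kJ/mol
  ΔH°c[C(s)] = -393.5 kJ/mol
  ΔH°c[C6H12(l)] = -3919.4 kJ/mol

Using ΔH = Σ nΔHc°(reactants) − Σ nΔHc°(products):
= [2·(-393.5) + 3·(-285.8) + 1·(-3919.4)] − [1·(-5470.1)]
= -93.7 kJ/mol

ΔH° = -93.7 kJ/mol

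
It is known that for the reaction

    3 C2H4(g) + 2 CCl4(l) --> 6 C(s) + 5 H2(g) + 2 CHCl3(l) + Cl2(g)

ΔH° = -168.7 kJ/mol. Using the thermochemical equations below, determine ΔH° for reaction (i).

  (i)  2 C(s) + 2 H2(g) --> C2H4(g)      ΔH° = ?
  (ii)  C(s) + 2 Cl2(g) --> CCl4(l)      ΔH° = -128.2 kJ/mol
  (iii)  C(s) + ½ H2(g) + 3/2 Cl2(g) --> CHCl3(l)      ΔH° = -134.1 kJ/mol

(i) reversed and × 3 (C2H4(g) must end up as a reactant; scale by 3 for the 3 C2H4(g)): contributes −3·x
(ii) reversed and × 2 (reverse to put CCl4(l) on the reactant side; scale by 2 for the 2 CCl4(l)): (-2)·(-128.2) = +256.4 kJ/mol
(iii) × 2 (×2 to match 2 CHCl3(l) in the target): (2)·(-134.1) = -268.2 kJ/mol
-168.7 = (+256.4) + (-268.2) − 3·x
x = (-168.7 − (-11.8)) / (-3) = 52.3 kJ/mol

ΔH° = 52.3 kJ/mol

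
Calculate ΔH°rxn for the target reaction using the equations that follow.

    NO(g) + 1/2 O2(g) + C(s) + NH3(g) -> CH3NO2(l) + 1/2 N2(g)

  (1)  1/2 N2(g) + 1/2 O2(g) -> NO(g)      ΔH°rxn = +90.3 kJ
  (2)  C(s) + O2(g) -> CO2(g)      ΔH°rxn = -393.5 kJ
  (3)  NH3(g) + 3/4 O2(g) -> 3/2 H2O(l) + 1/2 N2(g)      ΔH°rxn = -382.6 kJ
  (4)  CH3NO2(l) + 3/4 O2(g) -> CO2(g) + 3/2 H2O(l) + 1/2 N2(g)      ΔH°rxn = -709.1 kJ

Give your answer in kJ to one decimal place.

(1) reversed: -90.3 kJ
(2) as written: -393.5 kJ
(3) as written: -382.6 kJ
(4) reversed: +709.1 kJ
ΔH°rxn = (-90.3) + (-393.5) + (-382.6) + (+709.1) = -157.3 kJ

ΔH°rxn = -157.3 kJ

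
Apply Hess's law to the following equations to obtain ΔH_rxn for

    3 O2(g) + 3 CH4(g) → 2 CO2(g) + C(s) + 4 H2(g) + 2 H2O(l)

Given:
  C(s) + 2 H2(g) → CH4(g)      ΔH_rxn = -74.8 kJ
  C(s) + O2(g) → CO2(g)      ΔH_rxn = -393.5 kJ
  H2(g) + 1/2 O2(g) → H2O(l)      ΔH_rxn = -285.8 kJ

equation 1 reversed and × 3: (-3)·(-74.8) = +224.4 kJ
equation 2 × 2: (2)·(-393.5) = -787.0 kJ
equation 3 × 2: (2)·(-285.8) = -571.6 kJ
ΔH_rxn = (+224.4) + (-787.0) + (-571.6) = -1134.2 kJ

ΔH_rxn = -1134.2 kJ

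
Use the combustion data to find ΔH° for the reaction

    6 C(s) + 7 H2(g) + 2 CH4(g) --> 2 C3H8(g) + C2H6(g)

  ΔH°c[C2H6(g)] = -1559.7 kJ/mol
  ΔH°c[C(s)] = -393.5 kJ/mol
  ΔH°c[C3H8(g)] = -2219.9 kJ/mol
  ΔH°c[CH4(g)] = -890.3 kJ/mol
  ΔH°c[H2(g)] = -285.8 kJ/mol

Using ΔH = Σ nΔHc°(reactants) − Σ nΔHc°(products):
= [6·(-393.5) + 7·(-285.8) + 2·(-890.3)] − [2·(-2219.9) + 1·(-1559.7)]
= -142.7 kJ/mol

ΔH° = -142.7 kJ/mol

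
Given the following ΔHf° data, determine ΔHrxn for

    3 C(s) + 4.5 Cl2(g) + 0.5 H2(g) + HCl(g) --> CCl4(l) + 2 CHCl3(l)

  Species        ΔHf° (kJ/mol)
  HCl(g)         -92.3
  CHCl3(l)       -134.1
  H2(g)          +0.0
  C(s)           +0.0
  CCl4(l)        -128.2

Products: 1·(-128.2) + 2·(-134.1) = -396.4
Reactants: 3·(+0.0) + 9/2·(+0.0) + 1/2·(+0.0) + 1·(-92.3) = -92.3
ΔHrxn = (-396.4) − (-92.3) = -304.1 kJ/mol

ΔHrxn = -304.1 kJ/mol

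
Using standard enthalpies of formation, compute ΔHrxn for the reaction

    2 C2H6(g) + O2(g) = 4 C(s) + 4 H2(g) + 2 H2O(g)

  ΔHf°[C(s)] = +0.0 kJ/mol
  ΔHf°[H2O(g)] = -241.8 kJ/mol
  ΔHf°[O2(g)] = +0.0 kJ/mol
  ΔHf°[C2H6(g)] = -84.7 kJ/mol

ΔHrxn = -314.2 kJ/mol

Products: 4·(+0.0) + 4·(+0.0) + 2·(-241.8) = -483.6
Reactants: 2·(-84.7) + 1·(+0.0) = -169.4
ΔHrxn = (-483.6) − (-169.4) = -314.2 kJ/mol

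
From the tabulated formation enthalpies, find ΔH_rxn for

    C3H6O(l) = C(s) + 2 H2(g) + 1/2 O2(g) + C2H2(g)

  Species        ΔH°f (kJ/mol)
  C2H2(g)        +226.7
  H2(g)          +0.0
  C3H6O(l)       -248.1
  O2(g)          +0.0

ΔH°rxn = Σ nΔHf°(products) − Σ nΔHf°(reactants).
Products: 1·(+0.0) + 2·(+0.0) + 1/2·(+0.0) + 1·(+226.7) = +226.7
Reactants: 1·(-248.1) = -248.1
ΔH_rxn = (+226.7) − (-248.1) = 474.8 kJ/mol

ΔH_rxn = 474.8 kJ/mol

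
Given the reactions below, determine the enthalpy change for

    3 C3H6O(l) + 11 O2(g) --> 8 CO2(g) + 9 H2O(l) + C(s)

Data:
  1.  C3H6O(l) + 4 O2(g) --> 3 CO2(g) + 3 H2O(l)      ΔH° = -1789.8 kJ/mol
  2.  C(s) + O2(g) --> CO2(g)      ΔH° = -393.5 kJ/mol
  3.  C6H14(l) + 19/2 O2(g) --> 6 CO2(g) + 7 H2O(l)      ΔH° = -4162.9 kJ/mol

ΔH° = -4975.9 kJ/mol

eq. 1 × 3: (3)·(-1789.8) = -5369.4 kJ/mol
eq. 2 reversed: +393.5 kJ/mol
eq. 3: not needed.
Since enthalpy is a state function, ΔH° = (3)·(-1789.8) + (-1)·(-393.5) = -4975.9 kJ/mol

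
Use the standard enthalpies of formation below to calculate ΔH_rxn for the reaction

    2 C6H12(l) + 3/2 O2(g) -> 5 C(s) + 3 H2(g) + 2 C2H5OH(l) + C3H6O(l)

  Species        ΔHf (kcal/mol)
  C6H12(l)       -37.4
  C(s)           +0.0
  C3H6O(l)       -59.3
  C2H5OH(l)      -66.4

ΔH_rxn = -117.3 kcal/mol

Products: 5·(+0.0) + 3·(+0.0) + 2·(-66.4) + 1·(-59.3) = -192.1
Reactants: 2·(-37.4) + 3/2·(+0.0) = -74.8
ΔH_rxn = (-192.1) − (-74.8) = -117.3 kcal/mol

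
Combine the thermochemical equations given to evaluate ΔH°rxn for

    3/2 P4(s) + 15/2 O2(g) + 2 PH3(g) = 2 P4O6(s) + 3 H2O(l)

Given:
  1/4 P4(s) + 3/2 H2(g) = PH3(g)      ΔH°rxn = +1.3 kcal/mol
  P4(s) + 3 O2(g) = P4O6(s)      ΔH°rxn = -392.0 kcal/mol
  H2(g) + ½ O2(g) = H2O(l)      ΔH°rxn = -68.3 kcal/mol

equation 1 reversed and × 2 (PH3(g) must end up as a reactant; ×2 to match 2 PH3(g) in the target): (-2)·(+1.3) = -2.6 kcal/mol
equation 2 × 2 (×2 to match 2 P4O6(s) in the target): (2)·(-392.0) = -784.0 kcal/mol
equation 3 × 3 (×3 to match 3 H2O(l) in the target): (3)·(-68.3) = -204.9 kcal/mol
ΔH°rxn = (-2.6) + (-784.0) + (-204.9) = -991.5 kcal/mol

ΔH°rxn = -991.5 kcal/mol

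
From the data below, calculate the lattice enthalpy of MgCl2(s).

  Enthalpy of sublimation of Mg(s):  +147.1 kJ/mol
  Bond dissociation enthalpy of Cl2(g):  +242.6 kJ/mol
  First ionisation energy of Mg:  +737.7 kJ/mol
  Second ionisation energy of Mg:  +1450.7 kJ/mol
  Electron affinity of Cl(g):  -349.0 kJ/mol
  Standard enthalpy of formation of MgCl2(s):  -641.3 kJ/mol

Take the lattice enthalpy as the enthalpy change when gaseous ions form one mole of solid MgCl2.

ΔHf° = 1·ΔHsub + 1·(ΣIE) + 1·D(Cl2) + 2·EA + U
-641.3 = 1·(+147.1) + 1·(+2188.4) + 1·(+242.6) + 2·(-349.0) + U
U = -641.3 − (+1880.1) = -2521.4 kJ/mol

U = -2521.4 kJ/mol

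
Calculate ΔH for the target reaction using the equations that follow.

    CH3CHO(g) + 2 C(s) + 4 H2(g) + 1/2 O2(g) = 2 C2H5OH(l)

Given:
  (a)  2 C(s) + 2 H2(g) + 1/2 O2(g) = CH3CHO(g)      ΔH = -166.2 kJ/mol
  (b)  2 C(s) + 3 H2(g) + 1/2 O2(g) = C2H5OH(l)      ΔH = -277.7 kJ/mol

(a) reversed (reverse to put CH3CHO(g) on the reactant side): +166.2 kJ/mol
(b) × 2 (scale by 2 for the 2 C2H5OH(l)): (2)·(-277.7) = -555.4 kJ/mol
ΔH = (-1)·(-166.2) + (2)·(-277.7) = -389.2 kJ/mol

ΔH = -389.2 kJ/mol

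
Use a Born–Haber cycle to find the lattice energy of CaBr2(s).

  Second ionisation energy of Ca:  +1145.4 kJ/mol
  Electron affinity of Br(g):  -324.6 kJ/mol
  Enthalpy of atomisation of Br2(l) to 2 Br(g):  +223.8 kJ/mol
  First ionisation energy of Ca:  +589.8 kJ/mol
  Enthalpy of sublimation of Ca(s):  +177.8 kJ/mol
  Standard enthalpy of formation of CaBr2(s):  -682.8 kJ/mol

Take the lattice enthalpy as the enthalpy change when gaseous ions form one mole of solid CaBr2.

U = -2170.4 kJ/mol

ΔHf° = 1·ΔHsub + 1·(ΣIE) + 1·D(Br2) + 2·EA + U
-682.8 = 1·(+177.8) + 1·(+1735.2) + 1·(+223.8) + 2·(-324.6) + U
U = -682.8 − (+1487.6) = -2170.4 kJ/mol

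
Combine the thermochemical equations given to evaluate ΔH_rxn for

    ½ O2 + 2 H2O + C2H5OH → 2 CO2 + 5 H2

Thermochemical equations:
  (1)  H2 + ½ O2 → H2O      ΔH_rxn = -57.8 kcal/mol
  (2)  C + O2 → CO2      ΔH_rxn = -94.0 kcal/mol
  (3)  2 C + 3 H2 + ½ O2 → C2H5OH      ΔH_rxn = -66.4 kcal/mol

(1) reversed and × 2: (-2)·(-57.8) = +115.6 kcal/mol
(2) × 2: (2)·(-94.0) = -188.0 kcal/mol
(3) reversed: +66.4 kcal/mol
Summing the manipulated equations, ΔH_rxn = (+115.6) + (-188.0) + (+66.4) = -6.0 kcal/mol

ΔH_rxn = -6.0 kcal/mol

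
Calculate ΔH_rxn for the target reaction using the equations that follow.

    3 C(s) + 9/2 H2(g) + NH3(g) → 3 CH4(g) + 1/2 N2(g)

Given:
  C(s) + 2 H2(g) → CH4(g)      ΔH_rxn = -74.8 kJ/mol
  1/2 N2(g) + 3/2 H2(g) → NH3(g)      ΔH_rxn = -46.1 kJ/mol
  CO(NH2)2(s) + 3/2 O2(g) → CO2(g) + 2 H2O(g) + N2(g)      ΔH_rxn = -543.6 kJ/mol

ΔH_rxn = -178.3 kJ/mol

equation 1 × 3: (3)·(-74.8) = -224.4 kJ/mol
equation 2 reversed: +46.1 kJ/mol
equation 3: not needed.
Summing the manipulated equations, ΔH_rxn = (-224.4) + (+46.1) = -178.3 kJ/mol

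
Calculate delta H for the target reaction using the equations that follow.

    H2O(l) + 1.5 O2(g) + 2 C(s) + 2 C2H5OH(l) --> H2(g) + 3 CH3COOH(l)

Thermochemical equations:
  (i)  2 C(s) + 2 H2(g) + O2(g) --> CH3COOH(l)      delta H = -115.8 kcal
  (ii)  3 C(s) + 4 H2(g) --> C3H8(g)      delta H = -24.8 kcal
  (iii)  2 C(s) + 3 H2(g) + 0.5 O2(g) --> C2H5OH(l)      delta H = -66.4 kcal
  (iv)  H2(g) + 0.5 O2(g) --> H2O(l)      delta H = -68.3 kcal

(i) × 3 (×3 to match 3 CH3COOH(l) in the target): (3)·(-115.8) = -347.4 kcal
(ii): not needed (C3H8(g) appears nowhere else).
(iii) reversed and × 2 (reverse to put C2H5OH(l) on the reactant side; scale by 2 for the 2 C2H5OH(l)): (-2)·(-66.4) = +132.8 kcal
(iv) reversed (reverse to put H2O(l) on the reactant side): +68.3 kcal
Combining the equations, delta H = (-347.4) + (+132.8) + (+68.3) = -146.3 kcal

delta H = -146.3 kcal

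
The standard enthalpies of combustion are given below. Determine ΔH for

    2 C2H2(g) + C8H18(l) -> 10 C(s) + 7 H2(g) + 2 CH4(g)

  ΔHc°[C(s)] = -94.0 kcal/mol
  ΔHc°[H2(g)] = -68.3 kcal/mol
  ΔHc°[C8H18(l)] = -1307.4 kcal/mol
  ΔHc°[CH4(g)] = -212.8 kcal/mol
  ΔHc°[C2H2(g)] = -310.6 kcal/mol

ΔH = -84.9 kcal/mol

Using ΔH = Σ nΔHc°(reactants) − Σ nΔHc°(products):
= [2·(-310.6) + 1·(-1307.4)] − [10·(-94.0) + 7·(-68.3) + 2·(-212.8)]
= -84.9 kcal/mol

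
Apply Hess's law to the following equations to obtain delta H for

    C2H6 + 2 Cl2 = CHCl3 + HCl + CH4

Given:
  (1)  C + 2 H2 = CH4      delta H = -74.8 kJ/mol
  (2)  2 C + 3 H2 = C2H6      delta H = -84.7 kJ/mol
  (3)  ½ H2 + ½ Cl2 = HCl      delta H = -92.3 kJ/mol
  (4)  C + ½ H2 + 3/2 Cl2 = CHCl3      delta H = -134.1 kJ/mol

(1) as written (CH4 already on the product side): -74.8 kJ/mol
(2) reversed (reverse to put C2H6 on the reactant side): +84.7 kJ/mol
(3) as written (HCl already on the product side): -92.3 kJ/mol
(4) as written (CHCl3 already on the product side): -134.1 kJ/mol
delta H = (1)·(-74.8) + (-1)·(-84.7) + (1)·(-92.3) + (1)·(-134.1) = -216.5 kJ/mol

delta H = -216.5 kJ/mol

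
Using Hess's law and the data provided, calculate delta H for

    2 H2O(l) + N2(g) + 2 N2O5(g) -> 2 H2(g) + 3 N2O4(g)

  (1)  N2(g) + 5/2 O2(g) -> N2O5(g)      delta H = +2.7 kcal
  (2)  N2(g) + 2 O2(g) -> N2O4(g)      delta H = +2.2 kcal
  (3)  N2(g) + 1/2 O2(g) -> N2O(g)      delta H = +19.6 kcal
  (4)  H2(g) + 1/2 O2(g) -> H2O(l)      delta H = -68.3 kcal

delta H = 137.8 kcal

(1) reversed and × 2 (N2O5(g) must end up as a reactant; ×2 to match 2 N2O5(g) in the target): (-2)·(+2.7) = -5.4 kcal
(2) × 3 (scale by 3 for the 3 N2O4(g)): (3)·(+2.2) = +6.6 kcal
(3): not needed (N2O(g) appears nowhere else).
(4) reversed and × 2 (H2O(l) must end up as a reactant; ×2 to match 2 H2O(l) in the target): (-2)·(-68.3) = +136.6 kcal
delta H = (-2)·(+2.7) + (3)·(+2.2) + (-2)·(-68.3) = 137.8 kcal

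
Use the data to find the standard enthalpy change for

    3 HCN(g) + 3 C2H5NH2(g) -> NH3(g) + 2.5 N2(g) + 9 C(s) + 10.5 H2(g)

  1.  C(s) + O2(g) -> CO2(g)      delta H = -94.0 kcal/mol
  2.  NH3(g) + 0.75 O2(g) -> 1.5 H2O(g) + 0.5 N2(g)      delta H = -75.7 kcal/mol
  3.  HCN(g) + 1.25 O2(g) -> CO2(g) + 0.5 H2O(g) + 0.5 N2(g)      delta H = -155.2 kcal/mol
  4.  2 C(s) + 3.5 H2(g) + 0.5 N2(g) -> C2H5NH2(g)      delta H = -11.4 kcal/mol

eq. 1 reversed and × 3: (-3)·(-94.0) = +282.0 kcal/mol
eq. 2 reversed: +75.7 kcal/mol
eq. 3 × 3: (3)·(-155.2) = -465.6 kcal/mol
eq. 4 reversed and × 3: (-3)·(-11.4) = +34.2 kcal/mol
delta H = (-3)·(-94.0) + (-1)·(-75.7) + (3)·(-155.2) + (-3)·(-11.4) = -73.7 kcal/mol

delta H = -73.7 kcal/mol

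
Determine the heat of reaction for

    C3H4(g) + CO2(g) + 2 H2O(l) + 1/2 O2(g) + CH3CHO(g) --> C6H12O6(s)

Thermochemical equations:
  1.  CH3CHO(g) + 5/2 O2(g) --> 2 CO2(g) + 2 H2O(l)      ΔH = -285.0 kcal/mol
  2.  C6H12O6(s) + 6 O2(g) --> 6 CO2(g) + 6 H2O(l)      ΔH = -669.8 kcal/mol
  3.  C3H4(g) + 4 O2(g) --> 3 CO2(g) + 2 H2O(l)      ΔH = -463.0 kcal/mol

eq. 1 as written: -285.0 kcal/mol
eq. 2 reversed: +669.8 kcal/mol
eq. 3 as written: -463.0 kcal/mol
ΔH = (-285.0) + (+669.8) + (-463.0) = -78.2 kcal/mol

ΔH = -78.2 kcal/mol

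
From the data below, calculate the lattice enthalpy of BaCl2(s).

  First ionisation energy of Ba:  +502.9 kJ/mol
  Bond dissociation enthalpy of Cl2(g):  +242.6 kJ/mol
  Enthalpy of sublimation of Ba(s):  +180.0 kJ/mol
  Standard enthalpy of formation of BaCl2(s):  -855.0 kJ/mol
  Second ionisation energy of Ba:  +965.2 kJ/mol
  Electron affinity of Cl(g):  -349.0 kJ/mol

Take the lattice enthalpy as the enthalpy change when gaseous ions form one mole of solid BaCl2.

U = -2047.7 kJ/mol

ΔHf° = 1·ΔHsub + 1·(ΣIE) + 1·D(Cl2) + 2·EA + U
-855.0 = 1·(+180.0) + 1·(+1468.1) + 1·(+242.6) + 2·(-349.0) + U
U = -855.0 − (+1192.7) = -2047.7 kJ/mol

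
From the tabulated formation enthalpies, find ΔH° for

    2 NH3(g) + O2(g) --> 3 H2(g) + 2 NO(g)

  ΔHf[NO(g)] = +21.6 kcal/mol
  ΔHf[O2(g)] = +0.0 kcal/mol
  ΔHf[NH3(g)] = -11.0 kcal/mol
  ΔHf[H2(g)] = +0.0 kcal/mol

ΔH° = 65.2 kcal/mol

Products: 3·(+0.0) + 2·(+21.6) = +43.2
Reactants: 2·(-11.0) + 1·(+0.0) = -22.0
ΔH° = (+43.2) − (-22.0) = 65.2 kcal/mol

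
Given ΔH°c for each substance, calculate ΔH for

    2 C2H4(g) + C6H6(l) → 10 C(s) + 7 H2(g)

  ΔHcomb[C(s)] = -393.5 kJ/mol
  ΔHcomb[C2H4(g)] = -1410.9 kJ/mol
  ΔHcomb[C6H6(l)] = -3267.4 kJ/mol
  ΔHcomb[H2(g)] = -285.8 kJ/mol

Using ΔH = Σ nΔHc°(reactants) − Σ nΔHc°(products):
= [2·(-1410.9) + 1·(-3267.4)] − [10·(-393.5) + 7·(-285.8)]
= -153.6 kJ/mol

ΔH = -153.6 kJ/mol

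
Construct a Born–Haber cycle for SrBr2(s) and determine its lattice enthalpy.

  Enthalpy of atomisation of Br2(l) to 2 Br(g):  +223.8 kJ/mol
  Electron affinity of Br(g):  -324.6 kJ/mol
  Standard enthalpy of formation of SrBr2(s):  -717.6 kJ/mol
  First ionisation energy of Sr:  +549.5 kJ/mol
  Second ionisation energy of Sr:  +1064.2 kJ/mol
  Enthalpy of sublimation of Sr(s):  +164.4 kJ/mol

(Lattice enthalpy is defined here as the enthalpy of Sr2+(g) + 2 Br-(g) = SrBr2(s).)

U = -2070.3 kJ/mol

ΔHf° = 1·ΔHsub + 1·(ΣIE) + 1·D(Br2) + 2·EA + U
-717.6 = 1·(+164.4) + 1·(+1613.7) + 1·(+223.8) + 2·(-324.6) + U
U = -717.6 − (+1352.7) = -2070.3 kJ/mol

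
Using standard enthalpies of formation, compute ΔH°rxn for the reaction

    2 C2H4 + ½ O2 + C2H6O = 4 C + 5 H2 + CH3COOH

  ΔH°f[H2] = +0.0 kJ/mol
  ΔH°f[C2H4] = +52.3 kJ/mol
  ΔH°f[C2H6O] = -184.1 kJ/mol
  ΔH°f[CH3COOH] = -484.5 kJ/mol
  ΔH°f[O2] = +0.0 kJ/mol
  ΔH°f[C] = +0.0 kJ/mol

ΔH°rxn = -405.0 kJ/mol

ΔH°rxn = Σ nΔHf°(products) − Σ nΔHf°(reactants).
Products: 4·(+0.0) + 5·(+0.0) + 1·(-484.5) = -484.5
Reactants: 2·(+52.3) + 1/2·(+0.0) + 1·(-184.1) = -79.5
ΔH°rxn = (-484.5) − (-79.5) = -405.0 kJ/mol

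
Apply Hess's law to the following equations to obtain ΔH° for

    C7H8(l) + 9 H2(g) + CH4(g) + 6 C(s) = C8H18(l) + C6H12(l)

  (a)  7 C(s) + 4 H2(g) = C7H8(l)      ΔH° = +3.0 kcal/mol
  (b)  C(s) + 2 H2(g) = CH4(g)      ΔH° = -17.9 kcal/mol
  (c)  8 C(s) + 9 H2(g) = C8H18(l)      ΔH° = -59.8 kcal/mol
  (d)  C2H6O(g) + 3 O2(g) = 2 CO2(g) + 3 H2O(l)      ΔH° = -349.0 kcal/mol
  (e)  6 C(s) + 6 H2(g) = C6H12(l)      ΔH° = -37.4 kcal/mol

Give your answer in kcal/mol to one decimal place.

ΔH° = -82.3 kcal/mol

(a) reversed: -3.0 kcal/mol
(b) reversed: +17.9 kcal/mol
(c) as written: -59.8 kcal/mol
(d): not needed.
(e) as written: -37.4 kcal/mol
ΔH° = (-1)·(+3.0) + (-1)·(-17.9) + (1)·(-59.8) + (1)·(-37.4) = -82.3 kcal/mol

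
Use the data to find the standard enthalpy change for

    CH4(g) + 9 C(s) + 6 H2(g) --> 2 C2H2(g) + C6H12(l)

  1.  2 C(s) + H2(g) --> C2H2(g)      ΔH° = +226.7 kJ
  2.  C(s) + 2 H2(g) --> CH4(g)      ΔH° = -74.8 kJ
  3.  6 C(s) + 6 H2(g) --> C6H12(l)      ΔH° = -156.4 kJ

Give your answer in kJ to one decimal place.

eq. 1 × 2 (scale by 2 for the 2 C2H2(g)): (2)·(+226.7) = +453.4 kJ
eq. 2 reversed (reverse to put CH4(g) on the reactant side): +74.8 kJ
eq. 3 as written (C6H12(l) already on the product side): -156.4 kJ
Combining the equations, ΔH° = (+453.4) + (+74.8) + (-156.4) = 371.8 kJ

ΔH° = 371.8 kJ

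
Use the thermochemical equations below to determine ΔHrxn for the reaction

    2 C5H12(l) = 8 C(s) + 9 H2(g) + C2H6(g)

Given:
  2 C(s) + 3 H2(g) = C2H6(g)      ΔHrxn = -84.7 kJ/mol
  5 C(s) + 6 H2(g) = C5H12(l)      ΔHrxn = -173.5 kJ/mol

equation 1 as written: -84.7 kJ/mol
equation 2 reversed and × 2: (-2)·(-173.5) = +347.0 kJ/mol
ΔHrxn = (1)·(-84.7) + (-2)·(-173.5) = 262.3 kJ/mol

ΔHrxn = 262.3 kJ/mol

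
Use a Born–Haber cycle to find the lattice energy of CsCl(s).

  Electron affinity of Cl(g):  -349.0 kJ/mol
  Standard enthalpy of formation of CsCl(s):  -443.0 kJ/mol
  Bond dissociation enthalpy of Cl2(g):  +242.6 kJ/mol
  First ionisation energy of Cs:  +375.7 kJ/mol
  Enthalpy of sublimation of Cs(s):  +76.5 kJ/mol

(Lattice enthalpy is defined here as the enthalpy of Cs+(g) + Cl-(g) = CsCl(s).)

U = -667.5 kJ/mol

ΔHf° = 1·ΔHsub + 1·(ΣIE) + 1/2·D(Cl2) + 1·EA + U
-443.0 = 1·(+76.5) + 1·(+375.7) + 1/2·(+242.6) + 1·(-349.0) + U
U = -443.0 − (+224.5) = -667.5 kJ/mol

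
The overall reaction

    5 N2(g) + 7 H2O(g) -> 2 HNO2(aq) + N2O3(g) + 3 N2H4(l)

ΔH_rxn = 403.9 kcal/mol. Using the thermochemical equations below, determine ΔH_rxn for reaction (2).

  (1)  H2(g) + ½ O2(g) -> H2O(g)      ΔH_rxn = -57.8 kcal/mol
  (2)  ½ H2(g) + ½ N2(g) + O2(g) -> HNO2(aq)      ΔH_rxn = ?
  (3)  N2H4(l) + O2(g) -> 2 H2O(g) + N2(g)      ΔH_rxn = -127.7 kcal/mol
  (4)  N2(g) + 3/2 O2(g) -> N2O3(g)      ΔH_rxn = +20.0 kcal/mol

(1) reversed: +57.8 kcal/mol
(2) × 2: contributes 2·x
(3) reversed and × 3: (-3)·(-127.7) = +383.1 kcal/mol
(4) as written: +20.0 kcal/mol
+403.9 = (+57.8) + (+383.1) + (+20.0) + 2·x
x = (+403.9 − (+460.9)) / (2) = -28.5 kcal/mol

ΔH_rxn = -28.5 kcal/mol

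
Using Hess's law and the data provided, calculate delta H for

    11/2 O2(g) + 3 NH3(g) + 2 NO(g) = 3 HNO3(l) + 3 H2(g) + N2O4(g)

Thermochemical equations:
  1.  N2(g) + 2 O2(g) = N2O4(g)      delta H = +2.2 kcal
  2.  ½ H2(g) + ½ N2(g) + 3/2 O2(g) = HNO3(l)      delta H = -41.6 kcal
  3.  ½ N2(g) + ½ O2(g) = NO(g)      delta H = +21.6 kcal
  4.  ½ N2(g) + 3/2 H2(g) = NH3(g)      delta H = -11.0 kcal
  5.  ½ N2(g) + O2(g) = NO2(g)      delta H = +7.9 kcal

delta H = -132.8 kcal

eq. 1 as written: +2.2 kcal
eq. 2 × 3: (3)·(-41.6) = -124.8 kcal
eq. 3 reversed and × 2: (-2)·(+21.6) = -43.2 kcal
eq. 4 reversed and × 3: (-3)·(-11.0) = +33.0 kcal
eq. 5: not needed.
delta H = (+2.2) + (-124.8) + (-43.2) + (+33.0) = -132.8 kcal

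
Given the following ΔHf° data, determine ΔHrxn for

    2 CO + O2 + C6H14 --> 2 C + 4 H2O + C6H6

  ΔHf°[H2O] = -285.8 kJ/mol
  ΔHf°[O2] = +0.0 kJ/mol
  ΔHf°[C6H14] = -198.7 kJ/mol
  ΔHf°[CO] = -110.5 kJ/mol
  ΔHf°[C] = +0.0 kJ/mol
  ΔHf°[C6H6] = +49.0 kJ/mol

ΔH°rxn = Σ nΔHf°(products) − Σ nΔHf°(reactants).
Products: 2·(+0.0) + 4·(-285.8) + 1·(+49.0) = -1094.2
Reactants: 2·(-110.5) + 1·(+0.0) + 1·(-198.7) = -419.7
ΔHrxn = (-1094.2) − (-419.7) = -674.5 kJ/mol

ΔHrxn = -674.5 kJ/mol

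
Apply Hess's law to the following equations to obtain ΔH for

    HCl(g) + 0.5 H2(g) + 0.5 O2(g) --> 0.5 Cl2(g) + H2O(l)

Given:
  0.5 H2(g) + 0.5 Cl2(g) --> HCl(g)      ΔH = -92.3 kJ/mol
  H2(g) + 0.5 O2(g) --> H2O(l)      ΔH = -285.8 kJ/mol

equation 1 reversed: +92.3 kJ/mol
equation 2 as written: -285.8 kJ/mol
ΔH = (+92.3) + (-285.8) = -193.5 kJ/mol

ΔH = -193.5 kJ/mol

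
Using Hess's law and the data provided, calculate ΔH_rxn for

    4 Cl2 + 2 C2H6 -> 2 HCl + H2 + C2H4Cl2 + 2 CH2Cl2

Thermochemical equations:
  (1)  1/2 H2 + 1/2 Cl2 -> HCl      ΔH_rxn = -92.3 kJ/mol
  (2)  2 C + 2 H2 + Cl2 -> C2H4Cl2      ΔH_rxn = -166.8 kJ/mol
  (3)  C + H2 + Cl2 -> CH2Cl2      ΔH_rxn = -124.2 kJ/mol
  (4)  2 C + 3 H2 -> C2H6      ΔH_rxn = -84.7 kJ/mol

(1) × 2 (×2 to match 2 HCl in the target): (2)·(-92.3) = -184.6 kJ/mol
(2) as written (C2H4Cl2 already on the product side): -166.8 kJ/mol
(3) × 2 (×2 to match 2 CH2Cl2 in the target): (2)·(-124.2) = -248.4 kJ/mol
(4) reversed and × 2 (reverse to put C2H6 on the reactant side; scale by 2 for the 2 C2H6): (-2)·(-84.7) = +169.4 kJ/mol
ΔH_rxn = (-184.6) + (-166.8) + (-248.4) + (+169.4) = -430.4 kJ/mol

ΔH_rxn = -430.4 kJ/mol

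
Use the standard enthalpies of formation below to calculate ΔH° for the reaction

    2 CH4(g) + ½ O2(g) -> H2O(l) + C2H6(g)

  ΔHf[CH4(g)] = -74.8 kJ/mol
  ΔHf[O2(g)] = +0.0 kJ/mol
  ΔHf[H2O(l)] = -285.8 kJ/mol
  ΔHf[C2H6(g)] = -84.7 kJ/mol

Products: 1·(-285.8) + 1·(-84.7) = -370.5
Reactants: 2·(-74.8) + 1/2·(+0.0) = -149.6
ΔH° = (-370.5) − (-149.6) = -220.9 kJ/mol

ΔH° = -220.9 kJ/mol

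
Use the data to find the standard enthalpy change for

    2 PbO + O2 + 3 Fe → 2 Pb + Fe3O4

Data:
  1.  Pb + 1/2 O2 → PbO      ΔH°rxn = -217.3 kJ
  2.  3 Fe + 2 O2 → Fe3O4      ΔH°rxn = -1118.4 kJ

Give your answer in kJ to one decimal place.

eq. 1 reversed and × 2 (PbO must end up as a reactant; scale by 2 for the 2 PbO): (-2)·(-217.3) = +434.6 kJ
eq. 2 as written (Fe3O4 already on the product side): -1118.4 kJ
Combining the equations, ΔH°rxn = (+434.6) + (-1118.4) = -683.8 kJ

ΔH°rxn = -683.8 kJ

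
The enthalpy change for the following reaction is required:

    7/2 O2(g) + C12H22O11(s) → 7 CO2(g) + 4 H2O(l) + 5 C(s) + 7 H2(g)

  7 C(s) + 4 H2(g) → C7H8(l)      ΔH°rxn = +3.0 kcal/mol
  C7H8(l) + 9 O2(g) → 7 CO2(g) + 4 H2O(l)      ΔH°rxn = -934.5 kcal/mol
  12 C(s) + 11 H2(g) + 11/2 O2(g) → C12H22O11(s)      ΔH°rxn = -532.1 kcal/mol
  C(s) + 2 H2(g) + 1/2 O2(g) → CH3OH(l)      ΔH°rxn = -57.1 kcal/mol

equation 1 as written: +3.0 kcal/mol
equation 2 as written: -934.5 kcal/mol
equation 3 reversed: +532.1 kcal/mol
equation 4: not needed.
Since enthalpy is a state function, ΔH°rxn = (1)·(+3.0) + (1)·(-934.5) + (-1)·(-532.1) = -399.4 kcal/mol

ΔH°rxn = -399.4 kcal/mol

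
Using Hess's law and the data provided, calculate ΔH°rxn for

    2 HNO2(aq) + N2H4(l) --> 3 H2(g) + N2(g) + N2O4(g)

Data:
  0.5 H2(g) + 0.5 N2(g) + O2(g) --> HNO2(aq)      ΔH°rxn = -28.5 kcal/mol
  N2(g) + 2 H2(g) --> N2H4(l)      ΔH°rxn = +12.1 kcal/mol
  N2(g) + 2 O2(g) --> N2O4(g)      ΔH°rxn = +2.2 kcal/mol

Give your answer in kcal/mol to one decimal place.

ΔH°rxn = 47.1 kcal/mol

equation 1 reversed and × 2: (-2)·(-28.5) = +57.0 kcal/mol
equation 2 reversed: -12.1 kcal/mol
equation 3 as written: +2.2 kcal/mol
Combining the equations, ΔH°rxn = (-2)·(-28.5) + (-1)·(+12.1) + (1)·(+2.2) = 47.1 kcal/mol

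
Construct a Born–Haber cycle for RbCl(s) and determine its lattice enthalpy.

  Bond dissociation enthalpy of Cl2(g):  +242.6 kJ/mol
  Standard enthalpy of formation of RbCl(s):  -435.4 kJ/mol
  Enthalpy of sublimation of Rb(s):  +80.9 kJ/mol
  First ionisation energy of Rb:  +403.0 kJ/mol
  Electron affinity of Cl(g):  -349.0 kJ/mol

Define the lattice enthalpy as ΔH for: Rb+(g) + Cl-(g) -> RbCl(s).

ΔHf° = 1·ΔHsub + 1·(ΣIE) + 1/2·D(Cl2) + 1·EA + U
-435.4 = 1·(+80.9) + 1·(+403.0) + 1/2·(+242.6) + 1·(-349.0) + U
U = -435.4 − (+256.2) = -691.6 kJ/mol

U = -691.6 kJ/mol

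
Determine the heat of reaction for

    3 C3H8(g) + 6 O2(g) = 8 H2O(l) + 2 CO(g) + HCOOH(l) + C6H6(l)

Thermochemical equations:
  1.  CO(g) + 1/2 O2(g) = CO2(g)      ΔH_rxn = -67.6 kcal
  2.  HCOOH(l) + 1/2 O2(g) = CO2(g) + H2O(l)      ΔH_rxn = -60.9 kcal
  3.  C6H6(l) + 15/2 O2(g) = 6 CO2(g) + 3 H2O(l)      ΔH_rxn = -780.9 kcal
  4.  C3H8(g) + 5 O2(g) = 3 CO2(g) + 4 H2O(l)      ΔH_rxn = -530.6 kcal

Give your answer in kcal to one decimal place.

ΔH_rxn = -614.8 kcal

eq. 1 reversed and × 2 (CO(g) must end up as a product; ×2 to match 2 CO(g) in the target): (-2)·(-67.6) = +135.2 kcal
eq. 2 reversed (reverse to put HCOOH(l) on the product side): +60.9 kcal
eq. 3 reversed (reverse to put C6H6(l) on the product side): +780.9 kcal
eq. 4 × 3 (×3 to match 3 C3H8(g) in the target): (3)·(-530.6) = -1591.8 kcal
ΔH_rxn = (-2)·(-67.6) + (-1)·(-60.9) + (-1)·(-780.9) + (3)·(-530.6) = -614.8 kcal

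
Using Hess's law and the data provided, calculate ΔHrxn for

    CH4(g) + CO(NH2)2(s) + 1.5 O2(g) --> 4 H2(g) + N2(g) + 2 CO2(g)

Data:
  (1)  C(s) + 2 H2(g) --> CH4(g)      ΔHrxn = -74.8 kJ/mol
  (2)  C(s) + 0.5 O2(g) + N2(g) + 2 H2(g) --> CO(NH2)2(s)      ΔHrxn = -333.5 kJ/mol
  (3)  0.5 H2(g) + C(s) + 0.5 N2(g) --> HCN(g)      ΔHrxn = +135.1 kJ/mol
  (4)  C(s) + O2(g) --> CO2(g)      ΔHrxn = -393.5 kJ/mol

ΔHrxn = -378.7 kJ/mol

(1) reversed (CH4(g) must end up as a reactant): +74.8 kJ/mol
(2) reversed (CO(NH2)2(s) must end up as a reactant): +333.5 kJ/mol
(3): not needed (HCN(g) appears nowhere else).
(4) × 2 (×2 to match 2 CO2(g) in the target): (2)·(-393.5) = -787.0 kJ/mol
Combining the equations, ΔHrxn = (-1)·(-74.8) + (-1)·(-333.5) + (2)·(-393.5) = -378.7 kJ/mol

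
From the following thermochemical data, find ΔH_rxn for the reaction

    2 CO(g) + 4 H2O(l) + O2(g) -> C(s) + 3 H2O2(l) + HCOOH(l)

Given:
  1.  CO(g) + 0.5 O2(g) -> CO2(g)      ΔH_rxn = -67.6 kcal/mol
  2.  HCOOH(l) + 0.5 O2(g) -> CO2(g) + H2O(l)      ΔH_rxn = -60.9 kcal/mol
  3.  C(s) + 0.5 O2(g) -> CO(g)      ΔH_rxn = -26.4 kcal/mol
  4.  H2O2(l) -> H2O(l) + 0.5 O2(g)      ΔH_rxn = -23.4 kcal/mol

eq. 1 as written: -67.6 kcal/mol
eq. 2 reversed (HCOOH(l) must end up as a product): +60.9 kcal/mol
eq. 3 reversed (C(s) must end up as a product): +26.4 kcal/mol
eq. 4 reversed and × 3 (H2O2(l) must end up as a product; scale by 3 for the 3 H2O2(l)): (-3)·(-23.4) = +70.2 kcal/mol
Combining the equations, ΔH_rxn = (1)·(-67.6) + (-1)·(-60.9) + (-1)·(-26.4) + (-3)·(-23.4) = 89.9 kcal/mol

ΔH_rxn = 89.9 kcal/mol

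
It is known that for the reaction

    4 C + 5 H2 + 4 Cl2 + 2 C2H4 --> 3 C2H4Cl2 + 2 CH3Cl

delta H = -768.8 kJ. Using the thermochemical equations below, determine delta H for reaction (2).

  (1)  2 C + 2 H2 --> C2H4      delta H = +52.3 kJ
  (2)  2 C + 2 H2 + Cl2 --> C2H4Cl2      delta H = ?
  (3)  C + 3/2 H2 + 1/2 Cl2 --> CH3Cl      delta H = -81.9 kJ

(1) reversed and × 2 (C2H4 must end up as a reactant; scale by 2 for the 2 C2H4): (-2)·(+52.3) = -104.6 kJ
(2) × 3 (scale by 3 for the 3 C2H4Cl2): contributes 3·x
(3) × 2 (scale by 2 for the 2 CH3Cl): (2)·(-81.9) = -163.8 kJ
-768.8 = (-104.6) + (-163.8) + 3·x
x = (-768.8 − (-268.4)) / (3) = -166.8 kJ

delta H = -166.8 kJ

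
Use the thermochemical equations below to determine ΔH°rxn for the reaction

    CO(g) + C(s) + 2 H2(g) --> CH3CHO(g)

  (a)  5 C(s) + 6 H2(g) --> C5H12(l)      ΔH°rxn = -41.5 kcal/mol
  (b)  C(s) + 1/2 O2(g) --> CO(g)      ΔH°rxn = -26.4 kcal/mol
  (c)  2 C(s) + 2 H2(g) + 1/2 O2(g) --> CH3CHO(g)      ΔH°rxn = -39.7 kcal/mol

ΔH°rxn = -13.3 kcal/mol

(a): not needed (C5H12(l) appears nowhere else).
(b) reversed (reverse to put CO(g) on the reactant side): +26.4 kcal/mol
(c) as written (CH3CHO(g) already on the product side): -39.7 kcal/mol
ΔH°rxn = (+26.4) + (-39.7) = -13.3 kcal/mol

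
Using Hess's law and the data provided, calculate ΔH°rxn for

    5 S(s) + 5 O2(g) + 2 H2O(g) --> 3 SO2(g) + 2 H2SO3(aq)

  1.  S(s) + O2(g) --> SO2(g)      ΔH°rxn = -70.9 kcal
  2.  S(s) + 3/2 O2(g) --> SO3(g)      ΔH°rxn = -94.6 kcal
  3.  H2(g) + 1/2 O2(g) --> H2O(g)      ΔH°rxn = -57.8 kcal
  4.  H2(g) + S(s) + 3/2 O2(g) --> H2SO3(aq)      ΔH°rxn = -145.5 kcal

eq. 1 × 3: (3)·(-70.9) = -212.7 kcal
eq. 2: not needed.
eq. 3 reversed and × 2: (-2)·(-57.8) = +115.6 kcal
eq. 4 × 2: (2)·(-145.5) = -291.0 kcal
Combining the equations, ΔH°rxn = (3)·(-70.9) + (-2)·(-57.8) + (2)·(-145.5) = -388.1 kcal

ΔH°rxn = -388.1 kcal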